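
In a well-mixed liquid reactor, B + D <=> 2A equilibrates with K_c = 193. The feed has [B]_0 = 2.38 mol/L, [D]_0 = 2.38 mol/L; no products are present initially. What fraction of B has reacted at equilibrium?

X = 0.874

Let X = conversion of B; extent ξ = 2.38·X mol/L.
Concentrations: [B] = 2.38 − 2.38X; [D] = 2.38 − 2.38X; [A] = 4.76X.
K_c = [A]^2 / ([B] [D]).
Equating to 193: the physical root is X = 0.874.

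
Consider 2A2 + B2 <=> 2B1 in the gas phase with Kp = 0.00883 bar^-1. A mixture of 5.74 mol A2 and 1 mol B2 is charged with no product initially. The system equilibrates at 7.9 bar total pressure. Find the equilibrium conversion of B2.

Let X = conversion of B2 (basis 1 mol B2); extent of reaction ξ = X.
At extent ξ: n_A2 = 5.74 − 2X; n_B2 = 1 − X; n_B1 = 2X.
n_T = Σnᵢ = 6.74 − X.
Mole fractions y_i = n_i/n_T; Kp = p_B1^2 / (p_A2^2 p_B2) with p_i = y_i·P.
Equating to 0.00883 bar^-1 and solving on 0 < X < 1: X = 0.238.

X = 0.238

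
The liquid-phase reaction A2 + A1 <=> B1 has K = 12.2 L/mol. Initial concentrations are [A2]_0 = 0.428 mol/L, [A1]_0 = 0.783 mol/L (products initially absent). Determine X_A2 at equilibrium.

Let X = conversion of A2; extent ξ = 0.428·X mol/L.
Concentrations: [A2] = 0.428 − 0.428X; [A1] = 0.783 − 0.428X; [B1] = 0.428X.
K = [B1] / ([A2] [A1]).
Setting equal to 12.2 and solving for X on (0,1) gives X = 0.838.

X = 0.838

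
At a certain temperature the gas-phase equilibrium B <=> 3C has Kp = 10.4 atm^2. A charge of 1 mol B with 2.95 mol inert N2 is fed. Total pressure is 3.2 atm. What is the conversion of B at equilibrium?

X = 0.691

Basis: 1 mol B initially; let X = conversion of B. Extent ξ = X.
Mole table: n_B = 1 − X; n_C = 3X; n_I = 2.95 (inert).
n_T = Σnᵢ = 3.95 + 2X.
Mole fractions y_i = n_i/n_T; Kp = p_C^3 / (p_B) with p_i = y_i·P.
Setting this equal to 10.4 atm^2 and taking the physical root (0 < X < 1) gives X = 0.691.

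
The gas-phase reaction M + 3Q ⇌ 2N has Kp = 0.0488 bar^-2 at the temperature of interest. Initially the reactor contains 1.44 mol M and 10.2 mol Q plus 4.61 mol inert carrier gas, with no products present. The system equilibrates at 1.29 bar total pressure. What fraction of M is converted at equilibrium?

X = 0.194

Take 1.44 mol M as basis and let X be its fractional conversion, so ξ = 1.44X.
Species balance: n_M = 1.44 − 1.44X; n_Q = 10.2 − 4.32X; n_N = 2.88X; n_I = 4.61 (inert).
Summing: n_T = 16.2 − 2.88X.
Mole fractions y_i = n_i/n_T; Kp = p_N^2 / (p_M p_Q^3) with p_i = y_i·P.
This yields a degree-4 equation in X; solving on (0,1), X = 0.194.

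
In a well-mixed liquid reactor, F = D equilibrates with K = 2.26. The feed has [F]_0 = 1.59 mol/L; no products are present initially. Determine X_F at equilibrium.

Let X = conversion of F; extent ξ = 1.59·X mol/L.
Concentrations: [F] = 1.59 − 1.59X; [D] = 1.59X.
K = [D] / ([F]).
Equating to 2.26: the physical root is X = 0.693.

X = 0.693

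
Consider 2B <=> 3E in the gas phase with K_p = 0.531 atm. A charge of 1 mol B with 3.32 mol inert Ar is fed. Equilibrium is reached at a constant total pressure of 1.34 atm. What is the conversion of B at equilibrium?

X = 0.507

Take 1 mol B as basis and let X be its fractional conversion, so ξ = 0.5X.
Moles: n_B = 1 − X; n_E = 1.5X; n_I = 3.32 (inert).
n_T = Σnᵢ = 4.32 + 0.5X.
With p_i = (n_i/n_T)P, K_p = p_E^3 / (p_B^2).
Equating to 0.531 atm and solving on 0 < X < 1: X = 0.507.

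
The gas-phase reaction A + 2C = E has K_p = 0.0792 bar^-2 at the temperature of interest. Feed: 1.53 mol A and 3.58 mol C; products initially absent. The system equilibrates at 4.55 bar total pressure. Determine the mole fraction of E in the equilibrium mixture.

Let X = conversion of A (basis 1.53 mol A); extent of reaction ξ = 1.53X.
Mole table: n_A = 1.53 − 1.53X; n_C = 3.58 − 3.06X; n_E = 1.53X.
Total moles n_T = 5.11 − 3.06X.
With p_i = (n_i/n_T)P, K_p = p_E / (p_A p_C^2).
Setting this equal to 0.0792 bar^-2 and taking the physical root (0 < X < 1) gives X = 0.381.
Then n_E = 0.582, n_T = 3.95, so y_E = 0.148.

y_E = 0.148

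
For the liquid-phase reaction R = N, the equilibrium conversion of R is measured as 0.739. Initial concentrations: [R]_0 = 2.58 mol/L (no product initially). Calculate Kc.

Let X = conversion of R.
Concentrations: [R] = 2.58 − 2.58X; [N] = 2.58X.
At X = 0.739: [R] = 0.673, [N] = 1.91.
Kc = [N] / ([R]) = 2.83.

Kc = 2.83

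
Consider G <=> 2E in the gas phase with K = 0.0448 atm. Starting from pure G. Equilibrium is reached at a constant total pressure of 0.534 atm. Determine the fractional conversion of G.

Take 1 mol G as basis and let X be its fractional conversion, so ξ = X.
Mole table: n_G = 1 − X; n_E = 2X.
Total moles n_T = 1 + X.
Mole fractions y_i = n_i/n_T; K = p_E^2 / (p_G) with p_i = y_i·P.
Equating to 0.0448 atm and solving on 0 < X < 1: X = 0.143.

X = 0.143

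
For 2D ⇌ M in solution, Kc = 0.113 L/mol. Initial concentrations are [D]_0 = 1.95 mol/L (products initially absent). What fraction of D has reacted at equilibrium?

Let X = conversion of D; extent ξ = 1.95X/2 mol/L.
Concentrations: [D] = 1.95 − 1.95X; [M] = 0.975X.
Kc = [M] / ([D]^2).
Equating to 0.113 L/mol: the physical root is X = 0.249.

X = 0.249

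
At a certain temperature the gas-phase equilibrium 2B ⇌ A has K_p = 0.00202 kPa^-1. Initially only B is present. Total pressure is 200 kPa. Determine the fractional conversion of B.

Let X = conversion of B (basis 1 mol B); extent of reaction ξ = 0.5X.
At extent ξ: n_B = 1 − X; n_A = 0.5X.
n_T = Σnᵢ = 1 − 0.5X.
y_i = n_i/n_T, p_i = y_i·P. K_p = p_A / (p_B^2).
Setting this equal to 0.00202 kPa^-1 and taking the physical root (0 < X < 1) gives X = 0.382.

X = 0.382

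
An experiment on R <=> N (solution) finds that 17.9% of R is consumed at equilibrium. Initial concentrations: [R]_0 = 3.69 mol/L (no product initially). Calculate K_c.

Let X = conversion of R.
Concentrations: [R] = 3.69 − 3.69X; [N] = 3.69X.
At X = 0.179: [R] = 3.03, [N] = 0.661.
K_c = [N] / ([R]) = 0.218.

K_c = 0.218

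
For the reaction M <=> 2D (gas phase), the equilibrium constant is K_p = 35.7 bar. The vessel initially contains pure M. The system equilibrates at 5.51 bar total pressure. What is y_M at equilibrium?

Basis: 1 mol M initially; let X = conversion of M. Extent ξ = X.
Mole table: n_M = 1 − X; n_D = 2X.
n_T = Σnᵢ = 1 + X.
With p_i = (n_i/n_T)P, K_p = p_D^2 / (p_M).
This yields a degree-2 equation in X; solving on (0,1), X = 0.786.
Then n_M = 0.214, n_T = 1.79, so y_M = 0.120.

y_M = 0.120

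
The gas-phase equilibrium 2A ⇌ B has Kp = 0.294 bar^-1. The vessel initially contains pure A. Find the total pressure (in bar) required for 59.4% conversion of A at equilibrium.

P = 4.31 bar

Take 1 mol A as basis and let X be its fractional conversion, so ξ = 0.5X.
Mole table: n_A = 1 − X; n_B = 0.5X.
Total moles n_T = 1 − 0.5X.
Kp = p_B / (p_A^2) with p_i = (n_i/n_T)·P.
At X = 0.594: the mole-fraction product g(X) = Π y_i^ν_i = 1.267. Since Kp = g(X)·P^{-1}, P = (g/Kp)^(1/1) = (1.267/0.294)^(1/1) = 4.31 bar.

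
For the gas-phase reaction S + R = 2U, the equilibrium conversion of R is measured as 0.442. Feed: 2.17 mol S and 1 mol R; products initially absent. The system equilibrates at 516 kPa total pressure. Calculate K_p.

K_p = 0.81

Take 1 mol R as basis and let X be its fractional conversion, so ξ = X.
Species balance: n_S = 2.17 − X; n_R = 1 − X; n_U = 2X.
Since Δν = 0, n_T = 3.17 throughout.
At X = 0.442: n_S = 1.73, n_R = 0.558, n_U = 0.884, n_T = 3.17.
p_i = (n_i/n_T)·P. K_p = p_U^2 / (p_S p_R) = 0.81.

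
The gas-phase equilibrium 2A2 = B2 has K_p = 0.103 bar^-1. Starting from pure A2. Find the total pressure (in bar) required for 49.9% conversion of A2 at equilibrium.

P = 7.24 bar

Let X = conversion of A2 (basis 1 mol A2); extent of reaction ξ = 0.5X.
Moles: n_A2 = 1 − X; n_B2 = 0.5X.
n_T = Σnᵢ = 1 − 0.5X.
K_p = p_B2 / (p_A2^2) with p_i = (n_i/n_T)·P.
At X = 0.499: the mole-fraction product g(X) = Π y_i^ν_i = 0.746. Since K_p = g(X)·P^{-1}, P = (g/K_p)^(1/1) = (0.746/0.103)^(1/1) = 7.24 bar.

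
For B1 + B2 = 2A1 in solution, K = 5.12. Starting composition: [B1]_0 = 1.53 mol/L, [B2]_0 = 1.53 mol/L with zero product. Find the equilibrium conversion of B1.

Let X = conversion of B1; extent ξ = 1.53·X mol/L.
Concentrations: [B1] = 1.53 − 1.53X; [B2] = 1.53 − 1.53X; [A1] = 3.06X.
K = [A1]^2 / ([B1] [B2]).
Setting equal to 5.12 and solving for X on (0,1) gives X = 0.531.

X = 0.531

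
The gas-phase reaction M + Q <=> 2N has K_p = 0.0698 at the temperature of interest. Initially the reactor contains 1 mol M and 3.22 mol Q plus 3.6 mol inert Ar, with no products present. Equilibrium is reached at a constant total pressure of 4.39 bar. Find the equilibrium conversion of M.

Let X = conversion of M (basis 1 mol M); extent of reaction ξ = X.
Mole table: n_M = 1 − X; n_Q = 3.22 − X; n_N = 2X; n_I = 3.6 (inert).
Total moles n_T = 7.82 (Δν = 0, constant).
Mole fractions y_i = n_i/n_T; K_p = p_N^2 / (p_M p_Q) with p_i = y_i·P.
This yields a degree-2 equation in X; solving on (0,1), X = 0.205.

X = 0.205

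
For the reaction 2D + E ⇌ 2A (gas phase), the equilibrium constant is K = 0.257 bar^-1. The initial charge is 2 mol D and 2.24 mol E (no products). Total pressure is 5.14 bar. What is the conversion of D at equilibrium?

X = 0.442

Take 2 mol D as basis and let X be its fractional conversion, so ξ = X.
Mole table: n_D = 2 − 2X; n_E = 2.24 − X; n_A = 2X.
Total moles n_T = 4.24 − X.
y_i = n_i/n_T, p_i = y_i·P. K = p_A^2 / (p_D^2 p_E).
Equating to 0.257 bar^-1 and solving on 0 < X < 1: X = 0.442.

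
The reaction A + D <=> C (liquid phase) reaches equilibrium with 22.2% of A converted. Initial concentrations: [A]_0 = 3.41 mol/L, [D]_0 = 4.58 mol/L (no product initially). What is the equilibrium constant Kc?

Kc = 0.0746 L/mol

Let X = conversion of A.
Concentrations: [A] = 3.41 − 3.41X; [D] = 4.58 − 3.41X; [C] = 3.41X.
At X = 0.222: [A] = 2.65, [D] = 3.82, [C] = 0.757.
Kc = [C] / ([A] [D]) = 0.0746 L/mol.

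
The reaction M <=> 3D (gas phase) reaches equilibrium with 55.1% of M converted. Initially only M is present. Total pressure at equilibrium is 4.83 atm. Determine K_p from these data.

Let X = conversion of M (basis 1 mol M); extent of reaction ξ = X.
Moles: n_M = 1 − X; n_D = 3X.
Total moles n_T = 1 + 2X.
At X = 0.551: n_M = 0.449, n_D = 1.65, n_T = 2.1.
p_i = (n_i/n_T)·P. K_p = p_D^3 / (p_M) = 53.1 atm^2.

K_p = 53.1 atm^2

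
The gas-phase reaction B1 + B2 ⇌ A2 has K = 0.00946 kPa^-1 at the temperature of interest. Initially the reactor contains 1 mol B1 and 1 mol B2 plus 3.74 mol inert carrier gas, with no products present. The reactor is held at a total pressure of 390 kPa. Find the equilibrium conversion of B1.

Let X = conversion of B1 (basis 1 mol B1); extent of reaction ξ = X.
Species balance: n_B1 = 1 − X; n_B2 = 1 − X; n_A2 = X; n_I = 3.74 (inert).
Summing: n_T = 5.74 − X.
y_i = n_i/n_T, p_i = y_i·P. K = p_A2 / (p_B1 p_B2).
Setting this equal to 0.00946 kPa^-1 and taking the physical root (0 < X < 1) gives X = 0.317.

X = 0.317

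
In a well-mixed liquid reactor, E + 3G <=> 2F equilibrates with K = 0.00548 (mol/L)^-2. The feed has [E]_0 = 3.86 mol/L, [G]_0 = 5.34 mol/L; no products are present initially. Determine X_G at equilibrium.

X = 0.284

Let X = conversion of G; extent ξ = 5.34X/3 mol/L.
Concentrations: [E] = 3.86 − 1.78X; [G] = 5.34 − 5.34X; [F] = 3.56X.
K = [F]^2 / ([E] [G]^3).
Setting equal to 0.00548 and solving for X on (0,1) gives X = 0.284.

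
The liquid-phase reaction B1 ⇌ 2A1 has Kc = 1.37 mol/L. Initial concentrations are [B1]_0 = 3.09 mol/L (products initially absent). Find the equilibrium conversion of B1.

X = 0.282

Let X = conversion of B1; extent ξ = 3.09·X mol/L.
Concentrations: [B1] = 3.09 − 3.09X; [A1] = 6.18X.
Kc = [A1]^2 / ([B1]).
Setting equal to 1.37 and solving for X on (0,1) gives X = 0.282.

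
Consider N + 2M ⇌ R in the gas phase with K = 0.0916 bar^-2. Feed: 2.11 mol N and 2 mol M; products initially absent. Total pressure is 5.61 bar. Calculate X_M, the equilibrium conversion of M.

Basis: 2 mol M initially; let X = conversion of M. Extent ξ = X.
At extent ξ: n_N = 2.11 − X; n_M = 2 − 2X; n_R = X.
Total moles n_T = 4.11 − 2X.
Mole fractions y_i = n_i/n_T; K = p_R / (p_N p_M^2) with p_i = y_i·P.
Substituting and setting equal to 0.0916 bar^-2 gives a polynomial in X; the root in (0,1) is X = 0.492.

X = 0.492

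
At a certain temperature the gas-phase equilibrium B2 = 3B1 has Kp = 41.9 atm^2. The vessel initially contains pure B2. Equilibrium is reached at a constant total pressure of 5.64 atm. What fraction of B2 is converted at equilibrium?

Let X = conversion of B2 (basis 1 mol B2); extent of reaction ξ = X.
Moles: n_B2 = 1 − X; n_B1 = 3X.
Total moles n_T = 1 + 2X.
y_i = n_i/n_T, p_i = y_i·P. Kp = p_B1^3 / (p_B2).
Setting this equal to 41.9 atm^2 and taking the physical root (0 < X < 1) gives X = 0.460.

X = 0.460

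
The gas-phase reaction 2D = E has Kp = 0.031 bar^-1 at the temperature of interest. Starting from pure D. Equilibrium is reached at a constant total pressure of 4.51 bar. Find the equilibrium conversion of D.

X = 0.199

Basis: 1 mol D initially; let X = conversion of D. Extent ξ = 0.5X.
At extent ξ: n_D = 1 − X; n_E = 0.5X.
Summing: n_T = 1 − 0.5X.
y_i = n_i/n_T, p_i = y_i·P. Kp = p_E / (p_D^2).
Setting this equal to 0.031 bar^-1 and taking the physical root (0 < X < 1) gives X = 0.199.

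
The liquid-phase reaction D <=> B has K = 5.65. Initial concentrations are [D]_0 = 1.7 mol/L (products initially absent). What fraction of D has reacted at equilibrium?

Let X = conversion of D; extent ξ = 1.7·X mol/L.
Concentrations: [D] = 1.7 − 1.7X; [B] = 1.7X.
K = [B] / ([D]).
Setting equal to 5.65 and solving for X on (0,1) gives X = 0.850.

X = 0.850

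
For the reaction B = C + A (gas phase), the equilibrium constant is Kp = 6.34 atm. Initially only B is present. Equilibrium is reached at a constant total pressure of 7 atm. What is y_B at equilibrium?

Take 1 mol B as basis and let X be its fractional conversion, so ξ = X.
Mole table: n_B = 1 − X; n_C = X; n_A = X.
Total moles n_T = 1 + X.
With p_i = (n_i/n_T)P, Kp = p_C p_A / (p_B).
This yields a degree-2 equation in X; solving on (0,1), X = 0.689.
Then n_B = 0.311, n_T = 1.69, so y_B = 0.184.

y_B = 0.184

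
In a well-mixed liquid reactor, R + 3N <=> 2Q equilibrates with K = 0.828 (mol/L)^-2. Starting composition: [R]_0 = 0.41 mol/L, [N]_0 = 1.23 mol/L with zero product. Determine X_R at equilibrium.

Let X = conversion of R; extent ξ = 0.41·X mol/L.
Concentrations: [R] = 0.41 − 0.41X; [N] = 1.23 − 1.23X; [Q] = 0.82X.
K = [Q]^2 / ([R] [N]^3).
Setting equal to 0.828 and solving for X on (0,1) gives X = 0.377.

X = 0.377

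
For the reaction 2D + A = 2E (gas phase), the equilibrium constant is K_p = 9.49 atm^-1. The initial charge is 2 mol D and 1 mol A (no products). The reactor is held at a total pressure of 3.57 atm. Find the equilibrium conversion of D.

X = 0.683

Take 2 mol D as basis and let X be its fractional conversion, so ξ = X.
Species balance: n_D = 2 − 2X; n_A = 1 − X; n_E = 2X.
Total moles n_T = 3 − X.
y_i = n_i/n_T, p_i = y_i·P. K_p = p_E^2 / (p_D^2 p_A).
This yields a degree-3 equation in X; solving on (0,1), X = 0.683.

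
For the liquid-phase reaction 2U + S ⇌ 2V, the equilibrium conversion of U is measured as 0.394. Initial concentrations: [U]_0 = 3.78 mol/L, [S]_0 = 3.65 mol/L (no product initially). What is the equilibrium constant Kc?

Let X = conversion of U.
Concentrations: [U] = 3.78 − 3.78X; [S] = 3.65 − 1.89X; [V] = 3.78X.
At X = 0.394: [U] = 2.29, [S] = 2.91, [V] = 1.49.
Kc = [V]^2 / ([U]^2 [S]) = 0.145 L/mol.

Kc = 0.145 L/mol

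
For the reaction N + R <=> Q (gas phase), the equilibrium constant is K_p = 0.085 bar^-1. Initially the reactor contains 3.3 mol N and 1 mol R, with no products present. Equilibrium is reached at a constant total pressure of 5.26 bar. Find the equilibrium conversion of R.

Take 1 mol R as basis and let X be its fractional conversion, so ξ = X.
Species balance: n_N = 3.3 − X; n_R = 1 − X; n_Q = X.
n_T = Σnᵢ = 4.3 − X.
y_i = n_i/n_T, p_i = y_i·P. K_p = p_Q / (p_N p_R).
This yields a degree-2 equation in X; solving on (0,1), X = 0.252.

X = 0.252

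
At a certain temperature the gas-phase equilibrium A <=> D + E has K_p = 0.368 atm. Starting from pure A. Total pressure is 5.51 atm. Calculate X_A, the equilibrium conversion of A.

X = 0.250

Basis: 1 mol A initially; let X = conversion of A. Extent ξ = X.
Species balance: n_A = 1 − X; n_D = X; n_E = X.
Total moles n_T = 1 + X.
y_i = n_i/n_T, p_i = y_i·P. K_p = p_D p_E / (p_A).
This yields a degree-2 equation in X; solving on (0,1), X = 0.250.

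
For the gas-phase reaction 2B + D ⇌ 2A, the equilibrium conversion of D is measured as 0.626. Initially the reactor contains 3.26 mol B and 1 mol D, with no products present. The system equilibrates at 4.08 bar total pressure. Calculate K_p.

K_p = 0.926 bar^-1

Take 1 mol D as basis and let X be its fractional conversion, so ξ = X.
Mole table: n_B = 3.26 − 2X; n_D = 1 − X; n_A = 2X.
Total moles n_T = 4.26 − X.
At X = 0.626: n_B = 2.01, n_D = 0.374, n_A = 1.25, n_T = 3.63.
p_i = (n_i/n_T)·P. K_p = p_A^2 / (p_B^2 p_D) = 0.926 bar^-1.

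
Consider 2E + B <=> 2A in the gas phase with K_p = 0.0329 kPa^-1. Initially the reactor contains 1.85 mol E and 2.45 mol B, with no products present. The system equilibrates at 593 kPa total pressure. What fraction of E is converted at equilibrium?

X = 0.755

Basis: 1.85 mol E initially; let X = conversion of E. Extent ξ = 0.925X.
Mole table: n_E = 1.85 − 1.85X; n_B = 2.45 − 0.925X; n_A = 1.85X.
n_T = Σnᵢ = 4.3 − 0.925X.
With p_i = (n_i/n_T)P, K_p = p_A^2 / (p_E^2 p_B).
This yields a degree-3 equation in X; solving on (0,1), X = 0.755.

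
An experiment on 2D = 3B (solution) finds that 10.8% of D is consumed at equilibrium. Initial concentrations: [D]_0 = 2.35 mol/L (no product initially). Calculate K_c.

Let X = conversion of D.
Concentrations: [D] = 2.35 − 2.35X; [B] = 3.53X.
At X = 0.108: [D] = 2.1, [B] = 0.381.
K_c = [B]^3 / ([D]^2) = 0.0126 mol/L.

K_c = 0.0126 mol/L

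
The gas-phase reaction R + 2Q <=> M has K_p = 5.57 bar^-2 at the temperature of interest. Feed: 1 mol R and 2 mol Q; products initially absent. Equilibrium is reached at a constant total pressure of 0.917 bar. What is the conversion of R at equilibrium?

Take 1 mol R as basis and let X be its fractional conversion, so ξ = X.
Species balance: n_R = 1 − X; n_Q = 2 − 2X; n_M = X.
n_T = Σnᵢ = 3 − 2X.
y_i = n_i/n_T, p_i = y_i·P. K_p = p_M / (p_R p_Q^2).
Substituting and setting equal to 5.57 bar^-2 gives a polynomial in X; the root in (0,1) is X = 0.526.

X = 0.526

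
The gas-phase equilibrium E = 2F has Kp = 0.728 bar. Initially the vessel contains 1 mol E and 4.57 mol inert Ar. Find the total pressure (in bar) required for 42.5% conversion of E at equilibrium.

P = 3.47 bar

Let X = conversion of E (basis 1 mol E); extent of reaction ξ = X.
Mole table: n_E = 1 − X; n_F = 2X; n_I = 4.57 (inert).
n_T = Σnᵢ = 5.57 + X.
Kp = p_F^2 / (p_E) with p_i = (n_i/n_T)·P.
At X = 0.425: the mole-fraction product g(X) = Π y_i^ν_i = 0.2096. Since Kp = g(X)·P^{1}, P = (Kp/g)^(1/1) = (0.728/0.2096)^(1/1) = 3.47 bar.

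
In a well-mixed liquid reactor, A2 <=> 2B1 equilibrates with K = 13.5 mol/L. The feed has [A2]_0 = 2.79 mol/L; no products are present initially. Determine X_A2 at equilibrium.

X = 0.650

Let X = conversion of A2; extent ξ = 2.79·X mol/L.
Concentrations: [A2] = 2.79 − 2.79X; [B1] = 5.58X.
K = [B1]^2 / ([A2]).
Setting equal to 13.5 and solving for X on (0,1) gives X = 0.650.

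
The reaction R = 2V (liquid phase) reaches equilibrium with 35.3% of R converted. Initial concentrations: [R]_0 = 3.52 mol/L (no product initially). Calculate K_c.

K_c = 2.71 mol/L

Let X = conversion of R.
Concentrations: [R] = 3.52 − 3.52X; [V] = 7.04X.
At X = 0.353: [R] = 2.28, [V] = 2.49.
K_c = [V]^2 / ([R]) = 2.71 mol/L.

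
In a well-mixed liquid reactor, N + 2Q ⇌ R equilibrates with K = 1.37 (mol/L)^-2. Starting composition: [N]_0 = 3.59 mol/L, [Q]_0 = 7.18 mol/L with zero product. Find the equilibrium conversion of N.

Let X = conversion of N; extent ξ = 3.59·X mol/L.
Concentrations: [N] = 3.59 − 3.59X; [Q] = 7.18 − 7.18X; [R] = 3.59X.
K = [R] / ([N] [Q]^2).
This equals 1.37 at X = 0.778 (the root in 0 < X < 1).

X = 0.778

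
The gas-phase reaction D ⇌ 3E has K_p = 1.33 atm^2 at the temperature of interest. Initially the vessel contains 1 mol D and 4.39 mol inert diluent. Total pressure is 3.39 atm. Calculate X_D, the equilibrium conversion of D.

Basis: 1 mol D initially; let X = conversion of D. Extent ξ = X.
Moles: n_D = 1 − X; n_E = 3X; n_I = 4.39 (inert).
Summing: n_T = 5.39 + 2X.
y_i = n_i/n_T, p_i = y_i·P. K_p = p_E^3 / (p_D).
Setting this equal to 1.33 atm^2 and taking the physical root (0 < X < 1) gives X = 0.453.

X = 0.453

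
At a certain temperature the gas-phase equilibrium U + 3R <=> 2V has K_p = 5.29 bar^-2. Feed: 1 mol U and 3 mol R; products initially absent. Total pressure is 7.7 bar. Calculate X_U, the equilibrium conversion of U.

X = 0.796

Let X = conversion of U (basis 1 mol U); extent of reaction ξ = X.
At extent ξ: n_U = 1 − X; n_R = 3 − 3X; n_V = 2X.
n_T = Σnᵢ = 4 − 2X.
With p_i = (n_i/n_T)P, K_p = p_V^2 / (p_U p_R^3).
This yields a degree-4 equation in X; solving on (0,1), X = 0.796.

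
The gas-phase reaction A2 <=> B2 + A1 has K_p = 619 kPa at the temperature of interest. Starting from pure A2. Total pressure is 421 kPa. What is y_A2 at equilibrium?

Take 1 mol A2 as basis and let X be its fractional conversion, so ξ = X.
Species balance: n_A2 = 1 − X; n_B2 = X; n_A1 = X.
n_T = Σnᵢ = 1 + X.
With p_i = (n_i/n_T)P, K_p = p_B2 p_A1 / (p_A2).
Substituting and setting equal to 619 kPa gives a polynomial in X; the root in (0,1) is X = 0.771.
Then n_A2 = 0.229, n_T = 1.77, so y_A2 = 0.129.

y_A2 = 0.129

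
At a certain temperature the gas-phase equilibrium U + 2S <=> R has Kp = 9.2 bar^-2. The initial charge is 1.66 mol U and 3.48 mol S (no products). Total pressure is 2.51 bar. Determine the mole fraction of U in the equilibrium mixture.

Let X = conversion of U (basis 1.66 mol U); extent of reaction ξ = 1.66X.
Moles: n_U = 1.66 − 1.66X; n_S = 3.48 − 3.32X; n_R = 1.66X.
Total moles n_T = 5.14 − 3.32X.
y_i = n_i/n_T, p_i = y_i·P. Kp = p_R / (p_U p_S^2).
Equating to 9.2 bar^-2 and solving on 0 < X < 1: X = 0.837.
Then n_U = 0.271, n_T = 2.36, so y_U = 0.115.

y_U = 0.115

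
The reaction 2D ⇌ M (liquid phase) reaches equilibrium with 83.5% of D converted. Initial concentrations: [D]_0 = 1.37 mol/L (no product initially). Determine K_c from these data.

Let X = conversion of D.
Concentrations: [D] = 1.37 − 1.37X; [M] = 0.685X.
At X = 0.835: [D] = 0.226, [M] = 0.572.
K_c = [M] / ([D]^2) = 11.2 L/mol.

K_c = 11.2 L/mol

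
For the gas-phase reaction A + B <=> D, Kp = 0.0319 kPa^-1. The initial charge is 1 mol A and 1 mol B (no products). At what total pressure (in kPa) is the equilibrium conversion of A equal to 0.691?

Basis: 1 mol A initially; let X = conversion of A. Extent ξ = X.
At extent ξ: n_A = 1 − X; n_B = 1 − X; n_D = X.
Summing: n_T = 2 − X.
Kp = p_D / (p_A p_B) with p_i = (n_i/n_T)·P.
At X = 0.691: the mole-fraction product g(X) = Π y_i^ν_i = 9.473. Since Kp = g(X)·P^{-1}, P = (g/Kp)^(1/1) = (9.473/0.0319)^(1/1) = 297 kPa.

P = 297 kPa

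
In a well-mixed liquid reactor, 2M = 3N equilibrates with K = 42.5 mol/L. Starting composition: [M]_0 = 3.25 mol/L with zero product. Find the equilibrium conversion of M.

Let X = conversion of M; extent ξ = 3.25X/2 mol/L.
Concentrations: [M] = 3.25 − 3.25X; [N] = 4.88X.
K = [N]^3 / ([M]^2).
Equating to 42.5 mol/L: the physical root is X = 0.702.

X = 0.702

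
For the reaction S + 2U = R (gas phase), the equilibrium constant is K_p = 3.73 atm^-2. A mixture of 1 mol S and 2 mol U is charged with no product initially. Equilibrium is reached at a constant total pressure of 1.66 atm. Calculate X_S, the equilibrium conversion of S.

Take 1 mol S as basis and let X be its fractional conversion, so ξ = X.
Mole table: n_S = 1 − X; n_U = 2 − 2X; n_R = X.
Summing: n_T = 3 − 2X.
Mole fractions y_i = n_i/n_T; K_p = p_R / (p_S p_U^2) with p_i = y_i·P.
Setting this equal to 3.73 atm^-2 and taking the physical root (0 < X < 1) gives X = 0.642.

X = 0.642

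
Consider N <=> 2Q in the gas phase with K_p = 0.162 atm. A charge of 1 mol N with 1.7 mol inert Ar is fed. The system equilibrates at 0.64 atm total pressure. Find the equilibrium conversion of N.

X = 0.353

Basis: 1 mol N initially; let X = conversion of N. Extent ξ = X.
Moles: n_N = 1 − X; n_Q = 2X; n_I = 1.7 (inert).
Summing: n_T = 2.7 + X.
y_i = n_i/n_T, p_i = y_i·P. K_p = p_Q^2 / (p_N).
Setting this equal to 0.162 atm and taking the physical root (0 < X < 1) gives X = 0.353.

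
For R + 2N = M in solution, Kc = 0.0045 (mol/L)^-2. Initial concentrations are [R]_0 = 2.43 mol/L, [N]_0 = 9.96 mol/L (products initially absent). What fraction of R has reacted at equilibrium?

X = 0.255

Let X = conversion of R; extent ξ = 2.43·X mol/L.
Concentrations: [R] = 2.43 − 2.43X; [N] = 9.96 − 4.86X; [M] = 2.43X.
Kc = [M] / ([R] [N]^2).
Setting equal to 0.0045 and solving for X on (0,1) gives X = 0.255.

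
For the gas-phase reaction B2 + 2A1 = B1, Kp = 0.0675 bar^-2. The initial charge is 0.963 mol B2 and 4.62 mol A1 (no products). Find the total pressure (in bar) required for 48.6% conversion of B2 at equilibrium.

P = 4.72 bar

Basis: 0.963 mol B2 initially; let X = conversion of B2. Extent ξ = 0.963X.
Moles: n_B2 = 0.963 − 0.963X; n_A1 = 4.62 − 1.93X; n_B1 = 0.963X.
Summing: n_T = 5.58 − 1.93X.
Kp = p_B1 / (p_B2 p_A1^2) with p_i = (n_i/n_T)·P.
At X = 0.486: the mole-fraction product g(X) = Π y_i^ν_i = 1.504. Since Kp = g(X)·P^{-2}, P = (g/Kp)^(1/2) = (1.504/0.0675)^(1/2) = 4.72 bar.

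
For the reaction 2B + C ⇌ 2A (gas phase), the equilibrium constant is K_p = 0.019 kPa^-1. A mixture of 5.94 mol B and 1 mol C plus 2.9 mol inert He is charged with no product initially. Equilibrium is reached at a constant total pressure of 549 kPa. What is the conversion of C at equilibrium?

Basis: 1 mol C initially; let X = conversion of C. Extent ξ = X.
At extent ξ: n_B = 5.94 − 2X; n_C = 1 − X; n_A = 2X; n_I = 2.9 (inert).
n_T = Σnᵢ = 9.84 − X.
Mole fractions y_i = n_i/n_T; K_p = p_A^2 / (p_B^2 p_C) with p_i = y_i·P.
Setting this equal to 0.019 kPa^-1 and taking the physical root (0 < X < 1) gives X = 0.858.

X = 0.858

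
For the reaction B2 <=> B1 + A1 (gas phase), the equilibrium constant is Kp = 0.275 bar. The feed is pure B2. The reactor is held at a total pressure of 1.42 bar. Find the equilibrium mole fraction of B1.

y_B1 = 0.287

Let X = conversion of B2 (basis 1 mol B2); extent of reaction ξ = X.
Mole table: n_B2 = 1 − X; n_B1 = X; n_A1 = X.
Summing: n_T = 1 + X.
y_i = n_i/n_T, p_i = y_i·P. Kp = p_B1 p_A1 / (p_B2).
Equating to 0.275 bar and solving on 0 < X < 1: X = 0.403.
Then n_B1 = 0.403, n_T = 1.4, so y_B1 = 0.287.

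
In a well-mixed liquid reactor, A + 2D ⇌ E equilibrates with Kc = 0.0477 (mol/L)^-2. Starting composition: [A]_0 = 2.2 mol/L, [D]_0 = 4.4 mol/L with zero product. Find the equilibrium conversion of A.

X = 0.307

Let X = conversion of A; extent ξ = 2.2·X mol/L.
Concentrations: [A] = 2.2 − 2.2X; [D] = 4.4 − 4.4X; [E] = 2.2X.
Kc = [E] / ([A] [D]^2).
Equating to 0.0477 (mol/L)^-2: the physical root is X = 0.307.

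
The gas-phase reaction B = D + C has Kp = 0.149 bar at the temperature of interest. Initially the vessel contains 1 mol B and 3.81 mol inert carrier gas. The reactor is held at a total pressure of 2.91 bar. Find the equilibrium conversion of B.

Let X = conversion of B (basis 1 mol B); extent of reaction ξ = X.
Moles: n_B = 1 − X; n_D = X; n_C = X; n_I = 3.81 (inert).
Summing: n_T = 4.81 + X.
Mole fractions y_i = n_i/n_T; Kp = p_D p_C / (p_B) with p_i = y_i·P.
Equating to 0.149 bar and solving on 0 < X < 1: X = 0.400.

X = 0.400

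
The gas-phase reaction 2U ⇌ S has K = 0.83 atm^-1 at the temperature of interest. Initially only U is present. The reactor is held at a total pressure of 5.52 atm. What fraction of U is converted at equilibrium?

Let X = conversion of U (basis 1 mol U); extent of reaction ξ = 0.5X.
Moles: n_U = 1 − X; n_S = 0.5X.
Total moles n_T = 1 − 0.5X.
With p_i = (n_i/n_T)P, K = p_S / (p_U^2).
Substituting and setting equal to 0.83 atm^-1 gives a polynomial in X; the root in (0,1) is X = 0.773.

X = 0.773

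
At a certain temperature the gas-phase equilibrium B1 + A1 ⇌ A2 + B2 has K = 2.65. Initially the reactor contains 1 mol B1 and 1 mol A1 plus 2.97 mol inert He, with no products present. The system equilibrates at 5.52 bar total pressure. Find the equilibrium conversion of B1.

X = 0.619

Let X = conversion of B1 (basis 1 mol B1); extent of reaction ξ = X.
Moles: n_B1 = 1 − X; n_A1 = 1 − X; n_A2 = X; n_B2 = X; n_I = 2.97 (inert).
Since Δν = 0, n_T = 4.97 throughout.
Mole fractions y_i = n_i/n_T; K = p_A2 p_B2 / (p_B1 p_A1) with p_i = y_i·P.
Substituting and setting equal to 2.65 gives a polynomial in X; the root in (0,1) is X = 0.619.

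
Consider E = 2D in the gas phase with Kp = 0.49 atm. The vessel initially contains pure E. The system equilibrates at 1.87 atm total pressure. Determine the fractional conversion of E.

Basis: 1 mol E initially; let X = conversion of E. Extent ξ = X.
Moles: n_E = 1 − X; n_D = 2X.
Total moles n_T = 1 + X.
With p_i = (n_i/n_T)P, Kp = p_D^2 / (p_E).
Equating to 0.49 atm and solving on 0 < X < 1: X = 0.248.

X = 0.248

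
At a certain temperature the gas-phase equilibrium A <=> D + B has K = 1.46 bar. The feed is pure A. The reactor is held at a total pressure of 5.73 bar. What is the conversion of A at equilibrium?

Take 1 mol A as basis and let X be its fractional conversion, so ξ = X.
Moles: n_A = 1 − X; n_D = X; n_B = X.
Summing: n_T = 1 + X.
Mole fractions y_i = n_i/n_T; K = p_D p_B / (p_A) with p_i = y_i·P.
Substituting and setting equal to 1.46 bar gives a polynomial in X; the root in (0,1) is X = 0.451.

X = 0.451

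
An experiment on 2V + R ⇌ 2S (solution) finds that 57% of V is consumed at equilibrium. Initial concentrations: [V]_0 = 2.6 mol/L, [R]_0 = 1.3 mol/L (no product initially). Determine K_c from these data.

Let X = conversion of V.
Concentrations: [V] = 2.6 − 2.6X; [R] = 1.3 − 1.3X; [S] = 2.6X.
At X = 0.57: [V] = 1.12, [R] = 0.559, [S] = 1.48.
K_c = [S]^2 / ([V]^2 [R]) = 3.14 L/mol.

K_c = 3.14 L/mol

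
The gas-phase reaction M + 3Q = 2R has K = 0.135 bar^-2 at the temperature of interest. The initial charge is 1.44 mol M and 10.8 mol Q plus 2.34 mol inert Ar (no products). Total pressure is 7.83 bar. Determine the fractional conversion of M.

Let X = conversion of M (basis 1.44 mol M); extent of reaction ξ = 1.44X.
Mole table: n_M = 1.44 − 1.44X; n_Q = 10.8 − 4.32X; n_R = 2.88X; n_I = 2.34 (inert).
n_T = Σnᵢ = 14.6 − 2.88X.
y_i = n_i/n_T, p_i = y_i·P. K = p_R^2 / (p_M p_Q^3).
Substituting and setting equal to 0.135 bar^-2 gives a polynomial in X; the root in (0,1) is X = 0.818.

X = 0.818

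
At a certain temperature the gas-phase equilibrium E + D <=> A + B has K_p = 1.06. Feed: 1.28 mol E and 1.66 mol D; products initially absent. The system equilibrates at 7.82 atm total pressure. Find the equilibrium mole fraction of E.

Let X = conversion of E (basis 1.28 mol E); extent of reaction ξ = 1.28X.
Mole table: n_E = 1.28 − 1.28X; n_D = 1.66 − 1.28X; n_A = 1.28X; n_B = 1.28X.
Total moles n_T = 2.94 (Δν = 0, constant).
Mole fractions y_i = n_i/n_T; K_p = p_A p_B / (p_E p_D) with p_i = y_i·P.
Substituting and setting equal to 1.06 gives a polynomial in X; the root in (0,1) is X = 0.573.
Then n_E = 0.547, n_T = 2.94, so y_E = 0.186.

y_E = 0.186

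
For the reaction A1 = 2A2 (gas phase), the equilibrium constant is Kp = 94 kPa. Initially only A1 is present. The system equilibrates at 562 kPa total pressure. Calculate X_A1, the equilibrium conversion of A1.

X = 0.200

Let X = conversion of A1 (basis 1 mol A1); extent of reaction ξ = X.
Species balance: n_A1 = 1 − X; n_A2 = 2X.
Total moles n_T = 1 + X.
y_i = n_i/n_T, p_i = y_i·P. Kp = p_A2^2 / (p_A1).
Substituting and setting equal to 94 kPa gives a polynomial in X; the root in (0,1) is X = 0.200.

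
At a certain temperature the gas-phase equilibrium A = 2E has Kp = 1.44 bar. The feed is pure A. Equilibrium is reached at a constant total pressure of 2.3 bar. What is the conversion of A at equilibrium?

Basis: 1 mol A initially; let X = conversion of A. Extent ξ = X.
Moles: n_A = 1 − X; n_E = 2X.
Total moles n_T = 1 + X.
With p_i = (n_i/n_T)P, Kp = p_E^2 / (p_A).
Equating to 1.44 bar and solving on 0 < X < 1: X = 0.368.

X = 0.368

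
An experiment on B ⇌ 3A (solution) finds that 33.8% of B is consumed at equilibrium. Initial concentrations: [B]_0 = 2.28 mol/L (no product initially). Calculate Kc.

Kc = 8.19 (mol/L)^2

Let X = conversion of B.
Concentrations: [B] = 2.28 − 2.28X; [A] = 6.84X.
At X = 0.338: [B] = 1.51, [A] = 2.31.
Kc = [A]^3 / ([B]) = 8.19 (mol/L)^2.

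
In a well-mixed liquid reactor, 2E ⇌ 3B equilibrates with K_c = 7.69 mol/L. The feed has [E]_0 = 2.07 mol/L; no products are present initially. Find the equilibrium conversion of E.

X = 0.580

Let X = conversion of E; extent ξ = 2.07X/2 mol/L.
Concentrations: [E] = 2.07 − 2.07X; [B] = 3.1X.
K_c = [B]^3 / ([E]^2).
This equals 7.69 at X = 0.580 (the root in 0 < X < 1).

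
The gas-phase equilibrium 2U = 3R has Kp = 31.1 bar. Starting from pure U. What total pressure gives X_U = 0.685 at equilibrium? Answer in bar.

Basis: 1 mol U initially; let X = conversion of U. Extent ξ = 0.5X.
At extent ξ: n_U = 1 − X; n_R = 1.5X.
Summing: n_T = 1 + 0.5X.
Kp = p_R^3 / (p_U^2) with p_i = (n_i/n_T)·P.
At X = 0.685: the mole-fraction product g(X) = Π y_i^ν_i = 8.143. Since Kp = g(X)·P^{1}, P = (Kp/g)^(1/1) = (31.1/8.143)^(1/1) = 3.82 bar.

P = 3.82 bar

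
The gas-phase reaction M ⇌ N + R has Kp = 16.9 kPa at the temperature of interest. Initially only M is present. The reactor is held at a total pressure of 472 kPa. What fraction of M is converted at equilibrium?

Take 1 mol M as basis and let X be its fractional conversion, so ξ = X.
Species balance: n_M = 1 − X; n_N = X; n_R = X.
Total moles n_T = 1 + X.
Mole fractions y_i = n_i/n_T; Kp = p_N p_R / (p_M) with p_i = y_i·P.
Equating to 16.9 kPa and solving on 0 < X < 1: X = 0.186.

X = 0.186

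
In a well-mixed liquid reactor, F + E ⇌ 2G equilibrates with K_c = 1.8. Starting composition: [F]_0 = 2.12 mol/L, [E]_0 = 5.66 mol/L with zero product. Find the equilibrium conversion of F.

Let X = conversion of F; extent ξ = 2.12·X mol/L.
Concentrations: [F] = 2.12 − 2.12X; [E] = 5.66 − 2.12X; [G] = 4.24X.
K_c = [G]^2 / ([F] [E]).
Equating to 1.8: the physical root is X = 0.605.

X = 0.605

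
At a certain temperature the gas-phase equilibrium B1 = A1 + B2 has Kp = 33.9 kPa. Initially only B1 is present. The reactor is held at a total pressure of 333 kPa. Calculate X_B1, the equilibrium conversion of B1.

X = 0.304

Take 1 mol B1 as basis and let X be its fractional conversion, so ξ = X.
At extent ξ: n_B1 = 1 − X; n_A1 = X; n_B2 = X.
n_T = Σnᵢ = 1 + X.
y_i = n_i/n_T, p_i = y_i·P. Kp = p_A1 p_B2 / (p_B1).
Equating to 33.9 kPa and solving on 0 < X < 1: X = 0.304.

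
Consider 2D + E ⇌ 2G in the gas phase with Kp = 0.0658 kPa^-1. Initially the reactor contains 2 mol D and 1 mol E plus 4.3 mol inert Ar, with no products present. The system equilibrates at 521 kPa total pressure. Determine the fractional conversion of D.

Take 2 mol D as basis and let X be its fractional conversion, so ξ = X.
At extent ξ: n_D = 2 − 2X; n_E = 1 − X; n_G = 2X; n_I = 4.3 (inert).
Summing: n_T = 7.3 − X.
With p_i = (n_i/n_T)P, Kp = p_G^2 / (p_D^2 p_E).
Substituting and setting equal to 0.0658 kPa^-1 gives a polynomial in X; the root in (0,1) is X = 0.591.

X = 0.591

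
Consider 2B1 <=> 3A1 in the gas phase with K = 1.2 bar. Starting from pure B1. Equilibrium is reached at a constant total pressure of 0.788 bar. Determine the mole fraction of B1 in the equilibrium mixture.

Take 1 mol B1 as basis and let X be its fractional conversion, so ξ = 0.5X.
Moles: n_B1 = 1 − X; n_A1 = 1.5X.
Summing: n_T = 1 + 0.5X.
y_i = n_i/n_T, p_i = y_i·P. K = p_A1^3 / (p_B1^2).
Equating to 1.2 bar and solving on 0 < X < 1: X = 0.513.
Then n_B1 = 0.487, n_T = 1.26, so y_B1 = 0.388.

y_B1 = 0.388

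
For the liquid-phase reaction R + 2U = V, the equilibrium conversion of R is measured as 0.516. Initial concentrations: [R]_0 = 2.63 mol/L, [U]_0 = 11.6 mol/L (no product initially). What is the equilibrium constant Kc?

Kc = 0.0135 (mol/L)^-2

Let X = conversion of R.
Concentrations: [R] = 2.63 − 2.63X; [U] = 11.6 − 5.26X; [V] = 2.63X.
At X = 0.516: [R] = 1.27, [U] = 8.89, [V] = 1.36.
Kc = [V] / ([R] [U]^2) = 0.0135 (mol/L)^-2.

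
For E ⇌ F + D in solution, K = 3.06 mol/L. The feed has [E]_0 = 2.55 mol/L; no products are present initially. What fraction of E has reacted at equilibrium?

Let X = conversion of E; extent ξ = 2.55·X mol/L.
Concentrations: [E] = 2.55 − 2.55X; [F] = 2.55X; [D] = 2.55X.
K = [F] [D] / ([E]).
Solving K = 3.06 for X ∈ (0,1): X = 0.649.

X = 0.649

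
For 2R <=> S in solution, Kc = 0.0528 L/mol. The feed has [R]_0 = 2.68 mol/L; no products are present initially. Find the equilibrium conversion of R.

X = 0.187

Let X = conversion of R; extent ξ = 2.68X/2 mol/L.
Concentrations: [R] = 2.68 − 2.68X; [S] = 1.34X.
Kc = [S] / ([R]^2).
Equating to 0.0528 L/mol: the physical root is X = 0.187.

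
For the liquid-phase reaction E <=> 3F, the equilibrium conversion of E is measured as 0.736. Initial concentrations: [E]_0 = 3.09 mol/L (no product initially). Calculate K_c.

K_c = 389 (mol/L)^2

Let X = conversion of E.
Concentrations: [E] = 3.09 − 3.09X; [F] = 9.27X.
At X = 0.736: [E] = 0.816, [F] = 6.82.
K_c = [F]^3 / ([E]) = 389 (mol/L)^2.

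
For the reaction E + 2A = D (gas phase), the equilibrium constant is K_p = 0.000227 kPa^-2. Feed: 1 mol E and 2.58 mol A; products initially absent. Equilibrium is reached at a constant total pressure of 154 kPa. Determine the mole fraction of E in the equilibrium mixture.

y_E = 0.158

Basis: 1 mol E initially; let X = conversion of E. Extent ξ = X.
Mole table: n_E = 1 − X; n_A = 2.58 − 2X; n_D = X.
Total moles n_T = 3.58 − 2X.
With p_i = (n_i/n_T)P, K_p = p_D / (p_E p_A^2).
Setting this equal to 0.000227 kPa^-2 and taking the physical root (0 < X < 1) gives X = 0.634.
Then n_E = 0.366, n_T = 2.31, so y_E = 0.158.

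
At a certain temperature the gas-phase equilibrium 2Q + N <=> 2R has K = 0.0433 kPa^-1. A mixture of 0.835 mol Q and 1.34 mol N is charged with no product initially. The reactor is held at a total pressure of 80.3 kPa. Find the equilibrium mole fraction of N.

Take 0.835 mol Q as basis and let X be its fractional conversion, so ξ = 0.417X.
At extent ξ: n_Q = 0.835 − 0.835X; n_N = 1.34 − 0.417X; n_R = 0.835X.
Summing: n_T = 2.17 − 0.417X.
y_i = n_i/n_T, p_i = y_i·P. K = p_R^2 / (p_Q^2 p_N).
This yields a degree-3 equation in X; solving on (0,1), X = 0.584.
Then n_N = 1.1, n_T = 1.93, so y_N = 0.568.

y_N = 0.568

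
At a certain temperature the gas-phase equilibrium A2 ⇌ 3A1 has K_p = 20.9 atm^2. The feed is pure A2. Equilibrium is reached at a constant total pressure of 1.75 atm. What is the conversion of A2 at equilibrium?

X = 0.740

Take 1 mol A2 as basis and let X be its fractional conversion, so ξ = X.
Moles: n_A2 = 1 − X; n_A1 = 3X.
Summing: n_T = 1 + 2X.
With p_i = (n_i/n_T)P, K_p = p_A1^3 / (p_A2).
Setting this equal to 20.9 atm^2 and taking the physical root (0 < X < 1) gives X = 0.740.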